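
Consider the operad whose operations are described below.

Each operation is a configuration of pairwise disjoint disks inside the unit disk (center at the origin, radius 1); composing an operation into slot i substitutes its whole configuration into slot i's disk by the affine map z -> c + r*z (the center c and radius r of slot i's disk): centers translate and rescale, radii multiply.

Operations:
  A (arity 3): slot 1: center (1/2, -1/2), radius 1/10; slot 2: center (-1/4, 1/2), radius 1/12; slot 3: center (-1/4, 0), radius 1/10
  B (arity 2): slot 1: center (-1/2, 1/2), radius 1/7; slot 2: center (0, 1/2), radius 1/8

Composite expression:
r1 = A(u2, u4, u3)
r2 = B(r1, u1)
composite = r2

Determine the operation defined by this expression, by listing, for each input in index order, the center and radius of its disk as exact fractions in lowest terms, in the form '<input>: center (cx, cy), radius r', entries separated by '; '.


u1: center (0, 1/2), radius 1/8; u2: center (-3/7, 3/7), radius 1/70; u3: center (-15/28, 1/2), radius 1/70; u4: center (-15/28, 4/7), radius 1/84


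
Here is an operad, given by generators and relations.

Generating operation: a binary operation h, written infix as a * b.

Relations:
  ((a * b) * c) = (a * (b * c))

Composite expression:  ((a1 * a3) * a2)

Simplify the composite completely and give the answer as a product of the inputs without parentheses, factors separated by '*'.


Every regrouping of h is equal, so read the a-inputs in written order.
(a1 * a3) flattens to a1 * a3
((a1 * a3) * a2) flattens to a1 * a3 * a2

a1 * a3 * a2


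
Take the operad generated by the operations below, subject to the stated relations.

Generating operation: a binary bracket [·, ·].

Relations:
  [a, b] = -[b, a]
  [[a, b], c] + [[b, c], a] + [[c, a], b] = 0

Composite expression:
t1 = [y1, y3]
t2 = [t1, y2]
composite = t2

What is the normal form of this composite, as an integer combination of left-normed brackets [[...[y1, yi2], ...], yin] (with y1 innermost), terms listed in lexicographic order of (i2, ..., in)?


[[y1, y3], y2]


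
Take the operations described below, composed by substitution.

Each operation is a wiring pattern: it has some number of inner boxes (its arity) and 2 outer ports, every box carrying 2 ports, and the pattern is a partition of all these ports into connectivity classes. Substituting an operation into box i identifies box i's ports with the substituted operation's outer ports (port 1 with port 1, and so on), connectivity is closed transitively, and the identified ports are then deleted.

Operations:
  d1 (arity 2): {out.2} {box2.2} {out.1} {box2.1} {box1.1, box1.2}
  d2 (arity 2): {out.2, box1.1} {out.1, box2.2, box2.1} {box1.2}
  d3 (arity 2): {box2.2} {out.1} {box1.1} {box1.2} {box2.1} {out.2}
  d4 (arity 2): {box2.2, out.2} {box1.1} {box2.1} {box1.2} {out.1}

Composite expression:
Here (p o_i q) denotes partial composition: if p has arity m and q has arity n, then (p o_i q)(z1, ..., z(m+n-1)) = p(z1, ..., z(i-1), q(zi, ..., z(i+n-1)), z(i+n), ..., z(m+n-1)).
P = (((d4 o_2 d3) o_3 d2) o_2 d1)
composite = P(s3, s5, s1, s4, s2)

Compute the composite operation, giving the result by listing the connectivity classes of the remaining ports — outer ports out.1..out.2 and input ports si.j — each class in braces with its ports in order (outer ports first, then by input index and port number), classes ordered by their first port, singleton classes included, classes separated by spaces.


After gluing at d4, chains via deleted ports link the s-ports.
the subtree at d1 composes to {out.1} {out.2} {s1.1} {s1.2} {s5.1, s5.2} on (s5, s1); out.j = own outer ports
the subtree at d2 composes to {out.1, s2.1, s2.2} {out.2, s4.1} {s4.2} on (s4, s2); out.j = own outer ports
the subtree at d3 composes to {out.1} {out.2} {s1.1} {s1.2} {s2.1, s2.2} {s4.1} {s4.2} {s5.1, s5.2} on (s5, s1, s4, s2); out.j = own outer ports
the subtree at d4 composes to {out.1} {out.2} {s1.1} {s1.2} {s2.1, s2.2} {s3.1} {s3.2} {s4.1} {s4.2} {s5.1, s5.2} on (s3, s5, s1, s4, s2); out.j = own outer ports

{out.1} {out.2} {s1.1} {s1.2} {s2.1, s2.2} {s3.1} {s3.2} {s4.1} {s4.2} {s5.1, s5.2}


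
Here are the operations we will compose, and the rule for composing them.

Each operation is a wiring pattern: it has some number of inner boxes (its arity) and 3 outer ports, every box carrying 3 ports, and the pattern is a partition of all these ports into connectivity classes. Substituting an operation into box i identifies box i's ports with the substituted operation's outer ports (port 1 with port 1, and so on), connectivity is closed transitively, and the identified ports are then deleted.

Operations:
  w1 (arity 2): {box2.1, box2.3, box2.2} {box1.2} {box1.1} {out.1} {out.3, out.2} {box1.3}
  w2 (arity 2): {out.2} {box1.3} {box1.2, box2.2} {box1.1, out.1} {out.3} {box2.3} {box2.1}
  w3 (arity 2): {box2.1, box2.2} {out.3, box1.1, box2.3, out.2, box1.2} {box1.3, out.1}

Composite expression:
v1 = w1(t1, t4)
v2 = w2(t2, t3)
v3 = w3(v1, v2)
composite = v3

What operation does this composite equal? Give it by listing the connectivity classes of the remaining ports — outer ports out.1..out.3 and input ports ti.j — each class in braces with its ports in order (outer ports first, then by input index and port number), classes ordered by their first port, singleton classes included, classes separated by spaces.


Reachability decides: close wires over w3-identified ports.
composing w1 on (t1, t4), with out.j its own outer ports: {out.1} {out.2, out.3} {t1.1} {t1.2} {t1.3} {t4.1, t4.2, t4.3}
composing w2 on (t2, t3), with out.j its own outer ports: {out.1, t2.1} {out.2} {out.3} {t2.2, t3.2} {t2.3} {t3.1} {t3.3}
composing w3 on (t1, t4, t2, t3), with out.j its own outer ports: {out.1, out.2, out.3} {t1.1} {t1.2} {t1.3} {t2.1} {t2.2, t3.2} {t2.3} {t3.1} {t3.3} {t4.1, t4.2, t4.3}

{out.1, out.2, out.3} {t1.1} {t1.2} {t1.3} {t2.1} {t2.2, t3.2} {t2.3} {t3.1} {t3.3} {t4.1, t4.2, t4.3}


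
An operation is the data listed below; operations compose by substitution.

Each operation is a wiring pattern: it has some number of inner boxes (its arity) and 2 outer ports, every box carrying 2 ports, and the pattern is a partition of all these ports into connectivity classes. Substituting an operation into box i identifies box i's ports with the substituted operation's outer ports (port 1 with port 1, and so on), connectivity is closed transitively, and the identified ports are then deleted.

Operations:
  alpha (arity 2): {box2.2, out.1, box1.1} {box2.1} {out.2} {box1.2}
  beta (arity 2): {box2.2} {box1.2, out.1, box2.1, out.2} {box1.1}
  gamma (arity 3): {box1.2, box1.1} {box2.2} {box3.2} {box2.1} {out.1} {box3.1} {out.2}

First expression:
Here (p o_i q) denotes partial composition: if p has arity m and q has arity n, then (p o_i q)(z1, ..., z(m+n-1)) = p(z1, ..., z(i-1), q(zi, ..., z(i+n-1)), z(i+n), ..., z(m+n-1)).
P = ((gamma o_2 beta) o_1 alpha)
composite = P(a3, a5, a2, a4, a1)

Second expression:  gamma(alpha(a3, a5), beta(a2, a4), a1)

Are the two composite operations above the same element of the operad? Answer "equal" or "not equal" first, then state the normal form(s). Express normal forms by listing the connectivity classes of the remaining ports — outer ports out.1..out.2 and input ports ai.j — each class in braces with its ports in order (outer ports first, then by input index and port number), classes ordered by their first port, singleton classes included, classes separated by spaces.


equal: each reduces to {out.1} {out.2} {a1.1} {a1.2} {a2.1} {a2.2, a4.1} {a3.1, a5.2} {a3.2} {a4.2} {a5.1}

The first expression reduces to {out.1} {out.2} {a1.1} {a1.2} {a2.1} {a2.2, a4.1} {a3.1, a5.2} {a3.2} {a4.2} {a5.1}
The second expression reduces to {out.1} {out.2} {a1.1} {a1.2} {a2.1} {a2.2, a4.1} {a3.1, a5.2} {a3.2} {a4.2} {a5.1}
Same normal form: equal.


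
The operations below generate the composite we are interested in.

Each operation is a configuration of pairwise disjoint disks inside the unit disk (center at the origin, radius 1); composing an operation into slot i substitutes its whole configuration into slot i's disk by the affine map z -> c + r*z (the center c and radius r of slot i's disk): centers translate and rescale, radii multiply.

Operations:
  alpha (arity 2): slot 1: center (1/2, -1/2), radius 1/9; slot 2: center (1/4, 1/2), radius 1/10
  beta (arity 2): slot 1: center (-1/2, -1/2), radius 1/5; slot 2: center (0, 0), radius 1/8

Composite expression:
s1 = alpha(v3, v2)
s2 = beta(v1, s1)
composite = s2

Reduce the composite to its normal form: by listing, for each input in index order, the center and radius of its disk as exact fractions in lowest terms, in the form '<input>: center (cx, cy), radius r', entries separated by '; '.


Follow each v-input down from beta: c' goes to c + r*c', radius to r*r'.
tracing v1 down its 1-map path: center (-1/2, -1/2), radius 1/5
tracing v3 down its 2-map path: center (1/16, -1/16), radius 1/72
tracing v2 down its 2-map path: center (1/32, 1/16), radius 1/80

v1: center (-1/2, -1/2), radius 1/5; v2: center (1/32, 1/16), radius 1/80; v3: center (1/16, -1/16), radius 1/72


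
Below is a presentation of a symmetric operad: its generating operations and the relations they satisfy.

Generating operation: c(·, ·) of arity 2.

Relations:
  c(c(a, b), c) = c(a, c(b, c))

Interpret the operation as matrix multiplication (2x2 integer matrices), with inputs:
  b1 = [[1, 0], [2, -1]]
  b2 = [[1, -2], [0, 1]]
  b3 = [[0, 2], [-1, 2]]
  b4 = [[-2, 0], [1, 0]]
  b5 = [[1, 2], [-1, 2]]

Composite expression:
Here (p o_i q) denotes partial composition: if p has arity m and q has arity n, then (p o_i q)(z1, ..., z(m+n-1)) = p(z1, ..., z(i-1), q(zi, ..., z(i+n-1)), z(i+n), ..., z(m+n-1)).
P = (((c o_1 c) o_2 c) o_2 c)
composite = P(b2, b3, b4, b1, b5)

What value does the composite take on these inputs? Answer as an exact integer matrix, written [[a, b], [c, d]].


[[-6, -12], [4, 8]]

c(b3, b4) = [[2, 0], [4, 0]]
c(c(b3, b4), b1) = [[2, 0], [4, 0]]
c(b2, c(c(b3, b4), b1)) = [[-6, 0], [4, 0]]
c(c(b2, c(c(b3, b4), b1)), b5) = [[-6, -12], [4, 8]]


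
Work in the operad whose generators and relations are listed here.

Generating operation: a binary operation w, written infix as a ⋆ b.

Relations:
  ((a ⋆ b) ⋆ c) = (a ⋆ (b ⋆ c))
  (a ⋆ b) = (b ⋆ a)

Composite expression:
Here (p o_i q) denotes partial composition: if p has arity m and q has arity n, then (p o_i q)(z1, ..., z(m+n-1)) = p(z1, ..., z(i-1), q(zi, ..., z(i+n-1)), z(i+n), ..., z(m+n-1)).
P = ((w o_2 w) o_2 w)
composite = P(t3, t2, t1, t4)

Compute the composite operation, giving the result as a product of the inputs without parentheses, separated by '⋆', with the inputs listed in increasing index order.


t1 ⋆ t2 ⋆ t3 ⋆ t4


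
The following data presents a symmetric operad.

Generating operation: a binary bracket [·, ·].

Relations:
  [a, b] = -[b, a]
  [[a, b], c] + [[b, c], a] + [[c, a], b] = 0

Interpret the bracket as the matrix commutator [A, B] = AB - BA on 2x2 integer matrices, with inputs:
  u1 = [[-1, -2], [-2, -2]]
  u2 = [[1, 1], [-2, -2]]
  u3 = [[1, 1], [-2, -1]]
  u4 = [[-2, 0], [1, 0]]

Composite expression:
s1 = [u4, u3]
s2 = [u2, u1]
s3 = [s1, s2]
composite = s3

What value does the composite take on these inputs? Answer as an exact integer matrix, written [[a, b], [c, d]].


[[-22, -10], [32, 22]]

[u4, u3] = [[-1, -2], [-2, 1]]
[u2, u1] = [[-6, -7], [4, 6]]
[[u4, u3], [u2, u1]] = [[-22, -10], [32, 22]]


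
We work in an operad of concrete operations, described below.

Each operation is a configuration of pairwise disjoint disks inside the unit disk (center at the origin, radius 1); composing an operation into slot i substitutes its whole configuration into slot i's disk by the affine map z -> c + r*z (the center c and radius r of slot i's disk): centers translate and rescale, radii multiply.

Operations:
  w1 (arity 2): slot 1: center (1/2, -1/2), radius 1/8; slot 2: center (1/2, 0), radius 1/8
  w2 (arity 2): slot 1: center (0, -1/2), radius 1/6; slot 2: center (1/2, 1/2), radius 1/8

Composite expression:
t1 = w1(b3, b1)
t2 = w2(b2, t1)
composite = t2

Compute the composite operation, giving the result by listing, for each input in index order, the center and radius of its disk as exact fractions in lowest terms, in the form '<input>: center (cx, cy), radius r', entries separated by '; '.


Only the slot chain above each b matters under w2; compose those maps.
b2: after 1 affine step, its disk has center (0, -1/2), radius 1/6
b3: after 2 affine steps, its disk has center (9/16, 7/16), radius 1/64
b1: after 2 affine steps, its disk has center (9/16, 1/2), radius 1/64

b1: center (9/16, 1/2), radius 1/64; b2: center (0, -1/2), radius 1/6; b3: center (9/16, 7/16), radius 1/64


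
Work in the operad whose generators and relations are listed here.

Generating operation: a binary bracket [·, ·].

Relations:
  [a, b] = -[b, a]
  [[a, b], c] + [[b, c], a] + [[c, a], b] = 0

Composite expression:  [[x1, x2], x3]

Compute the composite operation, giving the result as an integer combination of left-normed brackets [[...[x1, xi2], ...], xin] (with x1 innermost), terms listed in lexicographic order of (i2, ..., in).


[[x1, x2], x3]

Left-normed coefficients sit on the x1-initial expansion words.
Composite bracket: [[x1, x2], x3]
Applying ab - ba throughout gives 4 signed words (2^2 = 4).
The x1-initial words carry the normal form:
  from x1x2x3, sign +1: term +[[x1, x2], x3]


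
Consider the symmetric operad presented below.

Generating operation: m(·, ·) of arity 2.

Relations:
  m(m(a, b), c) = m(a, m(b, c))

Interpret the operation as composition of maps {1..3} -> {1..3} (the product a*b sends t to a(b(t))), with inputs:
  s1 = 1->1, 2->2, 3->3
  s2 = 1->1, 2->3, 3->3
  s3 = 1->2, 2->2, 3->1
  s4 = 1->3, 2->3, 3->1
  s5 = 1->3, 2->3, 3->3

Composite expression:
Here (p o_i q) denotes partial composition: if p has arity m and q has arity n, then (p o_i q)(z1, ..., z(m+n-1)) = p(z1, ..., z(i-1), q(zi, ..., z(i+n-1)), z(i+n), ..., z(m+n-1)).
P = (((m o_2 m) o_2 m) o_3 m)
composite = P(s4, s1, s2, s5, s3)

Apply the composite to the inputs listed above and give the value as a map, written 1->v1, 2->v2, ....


1->1, 2->1, 3->1

m(s2, s5) = 1->3, 2->3, 3->3
m(s1, m(s2, s5)) = 1->3, 2->3, 3->3
m(m(s1, m(s2, s5)), s3) = 1->3, 2->3, 3->3
m(s4, m(m(s1, m(s2, s5)), s3)) = 1->1, 2->1, 3->1


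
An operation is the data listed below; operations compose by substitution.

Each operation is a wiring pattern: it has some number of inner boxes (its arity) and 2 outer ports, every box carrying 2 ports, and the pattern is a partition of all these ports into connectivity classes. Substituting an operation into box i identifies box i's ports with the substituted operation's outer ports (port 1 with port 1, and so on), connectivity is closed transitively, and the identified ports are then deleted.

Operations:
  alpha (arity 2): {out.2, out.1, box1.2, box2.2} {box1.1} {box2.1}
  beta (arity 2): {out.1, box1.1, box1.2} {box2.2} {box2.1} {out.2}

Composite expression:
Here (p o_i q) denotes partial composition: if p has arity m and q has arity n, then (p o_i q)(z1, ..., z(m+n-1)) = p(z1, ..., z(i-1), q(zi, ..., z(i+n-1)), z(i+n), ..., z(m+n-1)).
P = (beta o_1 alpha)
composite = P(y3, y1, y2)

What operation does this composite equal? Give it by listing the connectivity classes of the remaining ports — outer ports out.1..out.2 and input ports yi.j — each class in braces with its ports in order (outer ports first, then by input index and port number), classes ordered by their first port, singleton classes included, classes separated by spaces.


{out.1, y1.2, y3.2} {out.2} {y1.1} {y2.1} {y2.2} {y3.1}

After gluing at beta, chains via deleted ports link the y-ports.
after alpha, the pattern on (y3, y1) reads {out.1, out.2, y1.2, y3.2} {y1.1} {y3.1} (out.j = its outer ports)
after beta, the pattern on (y3, y1, y2) reads {out.1, y1.2, y3.2} {out.2} {y1.1} {y2.1} {y2.2} {y3.1} (out.j = its outer ports)


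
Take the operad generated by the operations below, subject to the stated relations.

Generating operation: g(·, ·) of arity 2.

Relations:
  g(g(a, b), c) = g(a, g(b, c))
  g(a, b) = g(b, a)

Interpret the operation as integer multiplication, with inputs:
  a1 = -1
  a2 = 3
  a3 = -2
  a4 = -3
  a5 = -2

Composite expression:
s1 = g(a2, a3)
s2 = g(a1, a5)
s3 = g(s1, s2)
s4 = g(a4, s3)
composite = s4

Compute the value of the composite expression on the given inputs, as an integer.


g(a2, a3) = -6
g(a1, a5) = 2
g(g(a2, a3), g(a1, a5)) = -12
g(a4, g(g(a2, a3), g(a1, a5))) = 36

36


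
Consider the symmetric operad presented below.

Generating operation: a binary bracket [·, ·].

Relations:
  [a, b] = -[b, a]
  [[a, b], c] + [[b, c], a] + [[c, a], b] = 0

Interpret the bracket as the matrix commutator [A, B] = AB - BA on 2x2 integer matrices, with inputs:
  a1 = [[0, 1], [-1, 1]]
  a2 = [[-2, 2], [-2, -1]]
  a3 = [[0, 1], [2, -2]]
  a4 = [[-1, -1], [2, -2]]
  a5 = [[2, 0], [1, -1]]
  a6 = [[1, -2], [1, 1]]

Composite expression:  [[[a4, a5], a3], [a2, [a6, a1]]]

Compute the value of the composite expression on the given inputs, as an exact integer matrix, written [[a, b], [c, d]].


[a4, a5] = [[-1, 3], [5, 1]]
[[a4, a5], a3] = [[1, -8], [14, -1]]
[a6, a1] = [[1, -2], [-1, -1]]
[a2, [a6, a1]] = [[-6, -2], [-5, 6]]
[[[a4, a5], a3], [a2, [a6, a1]]] = [[68, -100], [-158, -68]]

[[68, -100], [-158, -68]]


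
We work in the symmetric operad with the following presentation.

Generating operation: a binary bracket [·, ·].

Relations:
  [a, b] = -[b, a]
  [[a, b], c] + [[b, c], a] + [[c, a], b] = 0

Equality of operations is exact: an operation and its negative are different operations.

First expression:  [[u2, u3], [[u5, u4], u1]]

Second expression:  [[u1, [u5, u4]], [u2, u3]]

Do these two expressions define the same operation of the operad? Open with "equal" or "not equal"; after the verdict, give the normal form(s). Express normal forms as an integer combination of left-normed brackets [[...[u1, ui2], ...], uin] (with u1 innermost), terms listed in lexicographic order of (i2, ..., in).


equal; both compose to -[[[[u1, u4], u5], u2], u3] + [[[[u1, u4], u5], u3], u2] + [[[[u1, u5], u4], u2], u3] - [[[[u1, u5], u4], u3], u2]


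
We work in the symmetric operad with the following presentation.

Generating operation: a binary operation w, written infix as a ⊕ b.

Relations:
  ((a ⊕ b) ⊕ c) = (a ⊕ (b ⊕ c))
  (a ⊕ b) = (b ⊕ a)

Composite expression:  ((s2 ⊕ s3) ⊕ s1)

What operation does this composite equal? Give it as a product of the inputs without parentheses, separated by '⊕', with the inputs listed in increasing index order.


s1 ⊕ s2 ⊕ s3

With w associative and commutative, the s-input set is all that matters.
(s2 ⊕ s3) linearizes to s2 ⊕ s3
((s2 ⊕ s3) ⊕ s1) linearizes to s2 ⊕ s3 ⊕ s1
sorting the factors by input index: s1 ⊕ s2 ⊕ s3


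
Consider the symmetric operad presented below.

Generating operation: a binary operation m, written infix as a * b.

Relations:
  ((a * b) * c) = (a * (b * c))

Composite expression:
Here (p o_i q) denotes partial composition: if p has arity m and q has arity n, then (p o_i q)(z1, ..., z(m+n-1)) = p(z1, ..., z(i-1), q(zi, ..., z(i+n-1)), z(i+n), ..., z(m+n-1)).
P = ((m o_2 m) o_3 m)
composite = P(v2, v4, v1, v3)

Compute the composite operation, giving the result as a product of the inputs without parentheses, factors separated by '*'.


v2 * v4 * v1 * v3

The m-tree's shape is irrelevant; the v-reading-order decides.
(v1 * v3) unparenthesizes to v1 * v3
(v4 * (v1 * v3)) unparenthesizes to v4 * v1 * v3
(v2 * (v4 * (v1 * v3))) unparenthesizes to v2 * v4 * v1 * v3


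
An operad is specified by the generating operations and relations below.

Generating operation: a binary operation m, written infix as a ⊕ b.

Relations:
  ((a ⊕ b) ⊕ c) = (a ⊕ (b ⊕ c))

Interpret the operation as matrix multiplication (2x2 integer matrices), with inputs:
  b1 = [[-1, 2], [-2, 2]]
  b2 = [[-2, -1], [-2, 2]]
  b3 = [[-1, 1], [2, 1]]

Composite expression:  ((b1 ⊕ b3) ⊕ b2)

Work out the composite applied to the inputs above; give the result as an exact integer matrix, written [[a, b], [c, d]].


(b1 ⊕ b3) = [[5, 1], [6, 0]]
((b1 ⊕ b3) ⊕ b2) = [[-12, -3], [-12, -6]]

[[-12, -3], [-12, -6]]


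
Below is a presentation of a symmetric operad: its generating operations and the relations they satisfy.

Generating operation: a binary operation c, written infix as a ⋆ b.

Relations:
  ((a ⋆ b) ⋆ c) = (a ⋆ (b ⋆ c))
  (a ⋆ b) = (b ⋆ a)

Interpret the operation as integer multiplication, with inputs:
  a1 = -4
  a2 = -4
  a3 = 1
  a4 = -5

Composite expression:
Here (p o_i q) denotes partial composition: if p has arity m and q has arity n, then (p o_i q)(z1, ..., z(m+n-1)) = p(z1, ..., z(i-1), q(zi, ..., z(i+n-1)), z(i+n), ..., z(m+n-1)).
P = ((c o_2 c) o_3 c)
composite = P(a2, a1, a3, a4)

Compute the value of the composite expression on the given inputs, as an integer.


-80

(a3 ⋆ a4) = -5
(a1 ⋆ (a3 ⋆ a4)) = 20
(a2 ⋆ (a1 ⋆ (a3 ⋆ a4))) = -80


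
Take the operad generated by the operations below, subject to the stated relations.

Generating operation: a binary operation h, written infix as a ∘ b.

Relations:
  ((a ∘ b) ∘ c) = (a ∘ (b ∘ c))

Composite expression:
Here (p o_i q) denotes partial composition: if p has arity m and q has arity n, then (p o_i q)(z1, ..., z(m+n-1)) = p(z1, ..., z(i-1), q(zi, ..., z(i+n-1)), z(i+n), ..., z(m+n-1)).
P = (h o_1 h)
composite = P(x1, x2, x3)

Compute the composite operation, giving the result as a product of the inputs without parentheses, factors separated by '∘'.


x1 ∘ x2 ∘ x3

Every regrouping of h is equal, so read the x-inputs in written order.
(x1 ∘ x2) reduces to x1 ∘ x2
((x1 ∘ x2) ∘ x3) reduces to x1 ∘ x2 ∘ x3


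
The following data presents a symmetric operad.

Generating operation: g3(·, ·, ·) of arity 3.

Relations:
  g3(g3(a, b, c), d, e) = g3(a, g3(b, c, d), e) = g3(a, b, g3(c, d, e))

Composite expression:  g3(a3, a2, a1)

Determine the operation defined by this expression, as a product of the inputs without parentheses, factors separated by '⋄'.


a3 ⋄ a2 ⋄ a1

All parenthesizations of g3 agree; list the a-inputs left to right.
g3(a3, a2, a1) flattens to a3 ⋄ a2 ⋄ a1


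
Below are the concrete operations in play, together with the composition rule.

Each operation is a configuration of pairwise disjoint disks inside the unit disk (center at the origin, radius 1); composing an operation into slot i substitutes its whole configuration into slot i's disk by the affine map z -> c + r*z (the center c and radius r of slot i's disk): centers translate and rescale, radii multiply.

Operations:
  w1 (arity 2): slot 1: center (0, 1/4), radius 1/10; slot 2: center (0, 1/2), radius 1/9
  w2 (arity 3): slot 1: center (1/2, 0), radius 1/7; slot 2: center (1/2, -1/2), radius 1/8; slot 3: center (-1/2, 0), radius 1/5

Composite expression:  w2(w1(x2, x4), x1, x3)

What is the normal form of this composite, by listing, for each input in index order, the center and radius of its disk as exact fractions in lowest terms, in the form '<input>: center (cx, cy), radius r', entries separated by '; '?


x1: center (1/2, -1/2), radius 1/8; x2: center (1/2, 1/28), radius 1/70; x3: center (-1/2, 0), radius 1/5; x4: center (1/2, 1/14), radius 1/63

Only the slot chain above each x matters under w2; compose those maps.
x2 passes through 2 substitutions, ending at center (1/2, 1/28), radius 1/70
x4 passes through 2 substitutions, ending at center (1/2, 1/14), radius 1/63
x1 passes through 1 substitution, ending at center (1/2, -1/2), radius 1/8
x3 passes through 1 substitution, ending at center (-1/2, 0), radius 1/5


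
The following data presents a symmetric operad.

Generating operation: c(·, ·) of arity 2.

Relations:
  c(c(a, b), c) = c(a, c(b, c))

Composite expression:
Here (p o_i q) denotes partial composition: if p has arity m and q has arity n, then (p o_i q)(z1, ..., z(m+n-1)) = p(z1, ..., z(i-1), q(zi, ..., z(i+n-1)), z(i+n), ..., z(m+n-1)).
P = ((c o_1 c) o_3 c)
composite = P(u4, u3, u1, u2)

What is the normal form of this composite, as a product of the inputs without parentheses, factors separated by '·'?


All parenthesizations of c agree; list the u-inputs left to right.
c(u4, u3) reduces to u4 · u3
c(u1, u2) reduces to u1 · u2
c(c(u4, u3), c(u1, u2)) reduces to u4 · u3 · u1 · u2

u4 · u3 · u1 · u2


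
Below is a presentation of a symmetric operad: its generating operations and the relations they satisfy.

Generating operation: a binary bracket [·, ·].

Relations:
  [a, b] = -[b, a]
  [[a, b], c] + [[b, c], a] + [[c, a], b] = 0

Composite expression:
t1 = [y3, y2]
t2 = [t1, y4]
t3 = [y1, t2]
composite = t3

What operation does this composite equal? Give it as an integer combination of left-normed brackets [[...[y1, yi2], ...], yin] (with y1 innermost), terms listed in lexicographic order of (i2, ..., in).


-[[[y1, y2], y3], y4] + [[[y1, y3], y2], y4] + [[[y1, y4], y2], y3] - [[[y1, y4], y3], y2]

Antisymmetry and Jacobi reduce to y1-anchored left-normed brackets.
Composite bracket: [y1, [[y3, y2], y4]]
The bracket unfolds into 8 signed words via [a, b] = ab - ba (2^3 = 8).
Only words starting with y1 matter:
  from y1y2y3y4, sign -1: term -[[[y1, y2], y3], y4]
  from y1y3y2y4, sign +1: term +[[[y1, y3], y2], y4]
  from y1y4y2y3, sign +1: term +[[[y1, y4], y2], y3]
  from y1y4y3y2, sign -1: term -[[[y1, y4], y3], y2]


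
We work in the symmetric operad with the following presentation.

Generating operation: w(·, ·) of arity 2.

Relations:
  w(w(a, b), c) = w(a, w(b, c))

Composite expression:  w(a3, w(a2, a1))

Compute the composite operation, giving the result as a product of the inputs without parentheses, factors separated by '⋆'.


a3 ⋆ a2 ⋆ a1

Key point: w is associative — brackets drop, the a-order remains.
w(a2, a1) flattens to a2 ⋆ a1
w(a3, w(a2, a1)) flattens to a3 ⋆ a2 ⋆ a1


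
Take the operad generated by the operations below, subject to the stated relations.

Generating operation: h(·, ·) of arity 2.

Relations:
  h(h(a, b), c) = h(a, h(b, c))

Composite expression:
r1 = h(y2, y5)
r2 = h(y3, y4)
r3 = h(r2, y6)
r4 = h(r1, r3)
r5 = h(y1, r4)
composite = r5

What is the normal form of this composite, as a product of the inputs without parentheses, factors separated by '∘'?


y1 ∘ y2 ∘ y5 ∘ y3 ∘ y4 ∘ y6

All parenthesizations of h agree; list the y-inputs left to right.
h(y2, y5) reduces to y2 ∘ y5
h(y3, y4) reduces to y3 ∘ y4
h(h(y3, y4), y6) reduces to y3 ∘ y4 ∘ y6
h(h(y2, y5), h(h(y3, y4), y6)) reduces to y2 ∘ y5 ∘ y3 ∘ y4 ∘ y6
h(y1, h(h(y2, y5), h(h(y3, y4), y6))) reduces to y1 ∘ y2 ∘ y5 ∘ y3 ∘ y4 ∘ y6


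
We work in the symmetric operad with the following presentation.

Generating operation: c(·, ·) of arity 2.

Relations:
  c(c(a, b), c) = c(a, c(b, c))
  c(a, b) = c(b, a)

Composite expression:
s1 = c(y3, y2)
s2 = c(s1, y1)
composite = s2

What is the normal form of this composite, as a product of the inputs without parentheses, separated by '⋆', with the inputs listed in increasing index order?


y1 ⋆ y2 ⋆ y3

With c associative and commutative, the y-input set is all that matters.
c(y3, y2) collapses to y3 ⋆ y2
c(c(y3, y2), y1) collapses to y3 ⋆ y2 ⋆ y1
reordering the factors by index: y1 ⋆ y2 ⋆ y3


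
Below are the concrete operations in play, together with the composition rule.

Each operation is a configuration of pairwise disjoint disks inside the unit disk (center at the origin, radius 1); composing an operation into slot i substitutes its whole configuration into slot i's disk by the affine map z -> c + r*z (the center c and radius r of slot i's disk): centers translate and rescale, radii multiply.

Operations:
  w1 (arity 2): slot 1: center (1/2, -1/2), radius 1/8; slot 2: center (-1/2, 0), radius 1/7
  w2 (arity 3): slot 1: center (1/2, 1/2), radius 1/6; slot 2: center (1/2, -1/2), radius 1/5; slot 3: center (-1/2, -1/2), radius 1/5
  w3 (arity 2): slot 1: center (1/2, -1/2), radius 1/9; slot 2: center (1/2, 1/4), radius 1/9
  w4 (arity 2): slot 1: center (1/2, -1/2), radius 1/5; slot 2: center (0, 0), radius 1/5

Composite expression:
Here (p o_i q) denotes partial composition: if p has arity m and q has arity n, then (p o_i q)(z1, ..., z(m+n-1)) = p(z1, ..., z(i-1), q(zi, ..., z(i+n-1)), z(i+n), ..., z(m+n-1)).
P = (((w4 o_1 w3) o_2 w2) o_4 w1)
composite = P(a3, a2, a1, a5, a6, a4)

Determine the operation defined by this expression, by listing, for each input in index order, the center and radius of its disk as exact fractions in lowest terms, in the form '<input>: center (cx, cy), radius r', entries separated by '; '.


a1: center (11/18, -83/180), radius 1/225; a2: center (11/18, -79/180), radius 1/270; a3: center (3/5, -3/5), radius 1/45; a4: center (0, 0), radius 1/5; a5: center (133/225, -139/300), radius 1/1800; a6: center (44/75, -83/180), radius 1/1575

Below w4, radii multiply path by path; the a-disk centers shift.
a3 passes through 2 substitutions, ending at center (3/5, -3/5), radius 1/45
a2 passes through 3 substitutions, ending at center (11/18, -79/180), radius 1/270
a1 passes through 3 substitutions, ending at center (11/18, -83/180), radius 1/225
a5 passes through 4 substitutions, ending at center (133/225, -139/300), radius 1/1800
a6 passes through 4 substitutions, ending at center (44/75, -83/180), radius 1/1575
a4 passes through 1 substitution, ending at center (0, 0), radius 1/5


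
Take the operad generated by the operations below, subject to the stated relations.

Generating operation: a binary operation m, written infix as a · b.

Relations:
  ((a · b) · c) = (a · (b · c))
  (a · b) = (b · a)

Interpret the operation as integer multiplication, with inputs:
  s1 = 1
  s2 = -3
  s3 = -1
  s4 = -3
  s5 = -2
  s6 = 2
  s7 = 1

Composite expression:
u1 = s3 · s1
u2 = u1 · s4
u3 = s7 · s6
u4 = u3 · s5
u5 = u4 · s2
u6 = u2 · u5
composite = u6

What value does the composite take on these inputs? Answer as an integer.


36

(s3 · s1) = -1
((s3 · s1) · s4) = 3
(s7 · s6) = 2
((s7 · s6) · s5) = -4
(((s7 · s6) · s5) · s2) = 12
(((s3 · s1) · s4) · (((s7 · s6) · s5) · s2)) = 36


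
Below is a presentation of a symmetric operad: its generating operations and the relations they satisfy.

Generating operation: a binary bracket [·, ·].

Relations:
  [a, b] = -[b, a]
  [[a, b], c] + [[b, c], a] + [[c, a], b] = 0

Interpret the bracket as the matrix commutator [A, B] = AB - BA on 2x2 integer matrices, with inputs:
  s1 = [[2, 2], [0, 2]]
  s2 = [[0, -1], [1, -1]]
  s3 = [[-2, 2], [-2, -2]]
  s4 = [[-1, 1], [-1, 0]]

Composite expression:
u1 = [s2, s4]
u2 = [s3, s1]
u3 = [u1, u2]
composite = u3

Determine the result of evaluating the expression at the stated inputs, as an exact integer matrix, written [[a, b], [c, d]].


[s2, s4] = [[0, 0], [0, 0]]
[s3, s1] = [[4, 0], [0, -4]]
[[s2, s4], [s3, s1]] = [[0, 0], [0, 0]]

[[0, 0], [0, 0]]


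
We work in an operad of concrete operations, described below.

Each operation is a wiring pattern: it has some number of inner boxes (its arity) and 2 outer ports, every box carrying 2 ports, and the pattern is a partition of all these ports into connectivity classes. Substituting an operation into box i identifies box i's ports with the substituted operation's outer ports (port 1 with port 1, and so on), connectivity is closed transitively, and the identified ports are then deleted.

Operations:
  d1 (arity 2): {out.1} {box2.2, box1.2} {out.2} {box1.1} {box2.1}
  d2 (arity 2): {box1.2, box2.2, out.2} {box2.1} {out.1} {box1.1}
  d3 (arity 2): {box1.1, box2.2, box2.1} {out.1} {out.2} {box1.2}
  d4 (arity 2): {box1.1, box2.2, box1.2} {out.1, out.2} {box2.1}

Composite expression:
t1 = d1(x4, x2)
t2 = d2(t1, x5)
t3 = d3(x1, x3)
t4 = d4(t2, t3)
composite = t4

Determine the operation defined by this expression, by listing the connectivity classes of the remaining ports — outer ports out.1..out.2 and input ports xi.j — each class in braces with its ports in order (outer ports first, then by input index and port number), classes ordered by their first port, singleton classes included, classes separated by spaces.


{out.1, out.2} {x1.1, x3.1, x3.2} {x1.2} {x2.1} {x2.2, x4.2} {x4.1} {x5.1} {x5.2}

After gluing at d4, chains via deleted ports link the x-ports.
d1 over (x4, x2) gives {out.1} {out.2} {x2.1} {x2.2, x4.2} {x4.1}, out.j being that stage's outer ports
d2 over (x4, x2, x5) gives {out.1} {out.2, x5.2} {x2.1} {x2.2, x4.2} {x4.1} {x5.1}, out.j being that stage's outer ports
d3 over (x1, x3) gives {out.1} {out.2} {x1.1, x3.1, x3.2} {x1.2}, out.j being that stage's outer ports
d4 over (x4, x2, x5, x1, x3) gives {out.1, out.2} {x1.1, x3.1, x3.2} {x1.2} {x2.1} {x2.2, x4.2} {x4.1} {x5.1} {x5.2}, out.j being that stage's outer ports


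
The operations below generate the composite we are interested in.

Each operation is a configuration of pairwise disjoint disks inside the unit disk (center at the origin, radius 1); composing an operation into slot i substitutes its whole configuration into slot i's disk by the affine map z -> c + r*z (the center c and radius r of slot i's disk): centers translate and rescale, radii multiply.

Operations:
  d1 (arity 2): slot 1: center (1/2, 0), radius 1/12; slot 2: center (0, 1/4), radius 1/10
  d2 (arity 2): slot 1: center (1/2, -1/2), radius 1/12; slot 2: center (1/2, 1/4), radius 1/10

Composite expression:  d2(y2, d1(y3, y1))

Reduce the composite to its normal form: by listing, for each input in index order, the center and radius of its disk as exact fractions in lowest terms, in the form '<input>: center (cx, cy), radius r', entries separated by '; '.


y1: center (1/2, 11/40), radius 1/100; y2: center (1/2, -1/2), radius 1/12; y3: center (11/20, 1/4), radius 1/120

Follow each y-input down from d2: c' goes to c + r*c', radius to r*r'.
y2: after 1 affine step, its disk has center (1/2, -1/2), radius 1/12
y3: after 2 affine steps, its disk has center (11/20, 1/4), radius 1/120
y1: after 2 affine steps, its disk has center (1/2, 11/40), radius 1/100


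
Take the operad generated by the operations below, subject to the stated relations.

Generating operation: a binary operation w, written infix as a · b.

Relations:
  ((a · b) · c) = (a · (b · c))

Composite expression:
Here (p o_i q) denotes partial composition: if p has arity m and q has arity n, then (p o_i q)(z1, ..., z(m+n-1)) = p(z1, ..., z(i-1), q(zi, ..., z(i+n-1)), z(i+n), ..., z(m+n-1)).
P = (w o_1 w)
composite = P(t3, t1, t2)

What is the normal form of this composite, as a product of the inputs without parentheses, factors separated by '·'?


t3 · t1 · t2

Under associativity of w, the answer is the t's in reading order.
(t3 · t1) spells out as t3 · t1
((t3 · t1) · t2) spells out as t3 · t1 · t2


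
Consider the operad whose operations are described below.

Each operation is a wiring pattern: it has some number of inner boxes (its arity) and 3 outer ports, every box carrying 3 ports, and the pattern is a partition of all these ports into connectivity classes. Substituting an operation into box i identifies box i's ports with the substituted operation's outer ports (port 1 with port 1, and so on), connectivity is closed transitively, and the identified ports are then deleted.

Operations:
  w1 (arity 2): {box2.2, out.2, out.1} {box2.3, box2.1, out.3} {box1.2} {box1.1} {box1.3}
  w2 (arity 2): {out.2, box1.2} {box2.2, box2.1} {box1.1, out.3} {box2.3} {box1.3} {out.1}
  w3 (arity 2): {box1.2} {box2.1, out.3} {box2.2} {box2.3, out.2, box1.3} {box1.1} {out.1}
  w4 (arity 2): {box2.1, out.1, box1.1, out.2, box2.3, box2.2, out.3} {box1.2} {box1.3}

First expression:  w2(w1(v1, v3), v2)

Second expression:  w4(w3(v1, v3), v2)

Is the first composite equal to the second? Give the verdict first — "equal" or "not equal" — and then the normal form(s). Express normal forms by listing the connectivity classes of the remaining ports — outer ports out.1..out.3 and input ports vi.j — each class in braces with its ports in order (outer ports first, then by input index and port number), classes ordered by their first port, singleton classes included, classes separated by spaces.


The first expression reduces to {out.1} {out.2, out.3, v3.2} {v1.1} {v1.2} {v1.3} {v2.1, v2.2} {v2.3} {v3.1, v3.3}
The second expression reduces to {out.1, out.2, out.3, v2.1, v2.2, v2.3} {v1.1} {v1.2} {v1.3, v3.3} {v3.1} {v3.2}
The normal forms differ: not equal.

not equal — first {out.1} {out.2, out.3, v3.2} {v1.1} {v1.2} {v1.3} {v2.1, v2.2} {v2.3} {v3.1, v3.3}, second {out.1, out.2, out.3, v2.1, v2.2, v2.3} {v1.1} {v1.2} {v1.3, v3.3} {v3.1} {v3.2}


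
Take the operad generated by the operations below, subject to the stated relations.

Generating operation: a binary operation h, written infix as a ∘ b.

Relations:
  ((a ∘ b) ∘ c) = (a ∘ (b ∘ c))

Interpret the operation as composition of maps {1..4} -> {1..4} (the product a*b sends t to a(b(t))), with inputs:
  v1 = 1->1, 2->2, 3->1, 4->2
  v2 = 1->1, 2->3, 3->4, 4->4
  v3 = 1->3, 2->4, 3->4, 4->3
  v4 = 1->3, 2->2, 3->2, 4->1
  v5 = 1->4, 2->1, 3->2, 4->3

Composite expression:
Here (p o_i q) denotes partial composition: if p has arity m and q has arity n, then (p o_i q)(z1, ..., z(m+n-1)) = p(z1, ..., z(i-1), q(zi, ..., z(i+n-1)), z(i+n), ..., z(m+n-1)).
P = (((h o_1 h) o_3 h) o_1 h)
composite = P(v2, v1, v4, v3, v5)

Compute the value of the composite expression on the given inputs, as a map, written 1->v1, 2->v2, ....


1->3, 2->3, 3->1, 4->1

(v2 ∘ v1) = 1->1, 2->3, 3->1, 4->3
((v2 ∘ v1) ∘ v4) = 1->1, 2->3, 3->3, 4->1
(v3 ∘ v5) = 1->3, 2->3, 3->4, 4->4
(((v2 ∘ v1) ∘ v4) ∘ (v3 ∘ v5)) = 1->3, 2->3, 3->1, 4->1


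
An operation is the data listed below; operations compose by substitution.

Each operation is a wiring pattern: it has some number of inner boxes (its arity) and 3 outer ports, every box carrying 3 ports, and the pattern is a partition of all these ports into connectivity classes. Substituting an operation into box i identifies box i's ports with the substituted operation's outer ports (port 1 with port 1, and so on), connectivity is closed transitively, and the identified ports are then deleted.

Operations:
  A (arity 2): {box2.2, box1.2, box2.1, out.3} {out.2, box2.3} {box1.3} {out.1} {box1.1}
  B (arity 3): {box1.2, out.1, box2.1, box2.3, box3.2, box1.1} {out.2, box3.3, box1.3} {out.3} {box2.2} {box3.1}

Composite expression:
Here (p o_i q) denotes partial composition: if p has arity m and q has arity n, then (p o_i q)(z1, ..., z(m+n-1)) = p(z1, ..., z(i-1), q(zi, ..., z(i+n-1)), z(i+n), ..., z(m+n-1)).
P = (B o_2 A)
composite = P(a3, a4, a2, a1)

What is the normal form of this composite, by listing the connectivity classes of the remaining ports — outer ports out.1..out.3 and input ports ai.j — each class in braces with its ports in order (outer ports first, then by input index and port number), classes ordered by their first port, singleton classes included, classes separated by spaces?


{out.1, a1.2, a2.1, a2.2, a3.1, a3.2, a4.2} {out.2, a1.3, a3.3} {out.3} {a1.1} {a2.3} {a4.1} {a4.3}


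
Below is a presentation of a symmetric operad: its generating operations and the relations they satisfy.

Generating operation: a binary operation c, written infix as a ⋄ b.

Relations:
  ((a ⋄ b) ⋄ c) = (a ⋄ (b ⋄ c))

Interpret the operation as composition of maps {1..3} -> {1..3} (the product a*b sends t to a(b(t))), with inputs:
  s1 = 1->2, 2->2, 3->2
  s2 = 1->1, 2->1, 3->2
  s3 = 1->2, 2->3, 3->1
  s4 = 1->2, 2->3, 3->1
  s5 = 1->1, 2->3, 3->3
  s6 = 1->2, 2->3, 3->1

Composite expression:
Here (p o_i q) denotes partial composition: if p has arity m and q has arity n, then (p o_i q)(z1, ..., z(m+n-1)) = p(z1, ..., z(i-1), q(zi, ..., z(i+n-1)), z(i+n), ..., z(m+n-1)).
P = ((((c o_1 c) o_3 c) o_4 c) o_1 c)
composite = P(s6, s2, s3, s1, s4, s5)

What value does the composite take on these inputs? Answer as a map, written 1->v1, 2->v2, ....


1->3, 2->3, 3->3

(s6 ⋄ s2) = 1->2, 2->2, 3->3
((s6 ⋄ s2) ⋄ s3) = 1->2, 2->3, 3->2
(s4 ⋄ s5) = 1->2, 2->1, 3->1
(s1 ⋄ (s4 ⋄ s5)) = 1->2, 2->2, 3->2
(((s6 ⋄ s2) ⋄ s3) ⋄ (s1 ⋄ (s4 ⋄ s5))) = 1->3, 2->3, 3->3
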